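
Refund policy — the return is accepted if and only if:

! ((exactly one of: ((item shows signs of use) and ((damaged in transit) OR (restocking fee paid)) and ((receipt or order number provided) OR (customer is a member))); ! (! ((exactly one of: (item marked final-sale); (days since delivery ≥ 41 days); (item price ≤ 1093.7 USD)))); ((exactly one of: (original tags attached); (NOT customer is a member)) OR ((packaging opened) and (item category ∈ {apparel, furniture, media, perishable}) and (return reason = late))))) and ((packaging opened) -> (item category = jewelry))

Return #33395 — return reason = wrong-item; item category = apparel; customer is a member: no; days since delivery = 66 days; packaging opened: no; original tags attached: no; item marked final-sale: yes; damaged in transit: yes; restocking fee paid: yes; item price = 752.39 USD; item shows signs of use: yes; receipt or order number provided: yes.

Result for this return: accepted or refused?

Accepted

Atomic conditions:
  item shows signs of use: yes → true
  damaged in transit: yes → true
  restocking fee paid: yes → true
  receipt or order number provided: yes → true
  customer is a member: no → false
  item marked final-sale: yes → true
  days since delivery ≥ 41 days: 66 ≥ 41 is true
  item price ≤ 1093.7 USD: 752.39 ≤ 1093.7 is true
  original tags attached: no → false
  NOT customer is a member: no → true
  packaging opened: no → false
  item category ∈ {apparel, furniture, media, perishable}: apparel is in the set → true
  return reason = late: wrong-item == late is false
  item category = jewelry: apparel == jewelry is false
Combine:
[1.1.1.2] true OR true = true
[1.1.1.3] true OR false = true
[1.1.1] true AND true AND true = true
[1.1.2.1.1] exactly-one(true, true, true) = false
[1.1.2.1] NOT false = true
[1.1.2] NOT true = false
[1.1.3.1] exactly-one(false, true) = true
[1.1.3.2] false AND true AND false = false
[1.1.3] true OR false = true
[1.1] exactly-one(true, false, true) = false
[1] NOT false = true
[2] false → false (antecedent false ⇒ implication holds) = true
[root] true AND true = true
Overall: true → accepted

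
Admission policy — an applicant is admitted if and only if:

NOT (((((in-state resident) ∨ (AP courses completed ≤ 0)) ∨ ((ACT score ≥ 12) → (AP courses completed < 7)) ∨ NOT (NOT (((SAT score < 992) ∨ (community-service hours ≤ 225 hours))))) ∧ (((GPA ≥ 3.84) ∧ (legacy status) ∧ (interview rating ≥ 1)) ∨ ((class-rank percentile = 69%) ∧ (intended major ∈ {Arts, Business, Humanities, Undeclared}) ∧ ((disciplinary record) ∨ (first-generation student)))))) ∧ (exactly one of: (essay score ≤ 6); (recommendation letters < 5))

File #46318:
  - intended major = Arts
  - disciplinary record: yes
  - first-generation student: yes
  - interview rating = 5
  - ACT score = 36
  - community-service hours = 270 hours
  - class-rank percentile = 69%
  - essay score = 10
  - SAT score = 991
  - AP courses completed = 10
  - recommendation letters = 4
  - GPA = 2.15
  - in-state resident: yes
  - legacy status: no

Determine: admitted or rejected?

Atomic conditions:
  in-state resident: yes → true
  AP courses completed ≤ 0: 10 ≤ 0 is false
  ACT score ≥ 12: 36 ≥ 12 is true
  AP courses completed < 7: 10 < 7 is false
  SAT score < 992: 991 < 992 is true
  community-service hours ≤ 225 hours: 270 ≤ 225 is false
  GPA ≥ 3.84: 2.15 ≥ 3.84 is false
  legacy status: no → false
  interview rating ≥ 1: 5 ≥ 1 is true
  class-rank percentile = 69%: 69 == 69 is true
  intended major ∈ {Arts, Business, Humanities, Undeclared}: Arts is in the set → true
  disciplinary record: yes → true
  first-generation student: yes → true
  essay score ≤ 6: 10 ≤ 6 is false
  recommendation letters < 5: 4 < 5 is true
Combine:
[1.1.1.1] true OR false = true
[1.1.1.2] true → false = false
[1.1.1.3.1.1] true OR false = true
[1.1.1.3.1] NOT true = false
[1.1.1.3] NOT false = true
[1.1.1] true OR false OR true = true
[1.1.2.1] false AND false AND true = false
[1.1.2.2.3] true OR true = true
[1.1.2.2] true AND true AND true = true
[1.1.2] false OR true = true
[1.1] true AND true = true
[1] NOT true = false
[2] exactly-one(false, true) = true
[root] false AND true = false
Overall: false → rejected

Rejected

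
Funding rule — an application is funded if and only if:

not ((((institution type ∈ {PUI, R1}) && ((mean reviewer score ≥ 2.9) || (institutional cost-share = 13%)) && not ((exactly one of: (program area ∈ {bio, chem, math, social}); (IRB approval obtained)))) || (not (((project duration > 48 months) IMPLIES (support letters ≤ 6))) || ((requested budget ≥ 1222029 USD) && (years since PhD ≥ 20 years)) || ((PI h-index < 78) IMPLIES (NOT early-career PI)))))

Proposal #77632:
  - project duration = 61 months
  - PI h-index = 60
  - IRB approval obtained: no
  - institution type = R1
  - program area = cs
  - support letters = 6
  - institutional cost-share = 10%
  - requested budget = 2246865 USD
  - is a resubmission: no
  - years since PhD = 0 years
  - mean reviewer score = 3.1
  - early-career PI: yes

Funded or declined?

Declined

Atomic conditions:
  institution type ∈ {PUI, R1}: R1 is in the set → true
  mean reviewer score ≥ 2.9: 3.1 ≥ 2.9 is true
  institutional cost-share = 13%: 10 == 13 is false
  program area ∈ {bio, chem, math, social}: cs is not in the set → false
  IRB approval obtained: no → false
  project duration > 48 months: 61 > 48 is true
  support letters ≤ 6: 6 ≤ 6 is true
  requested budget ≥ 1222029 USD: 2246865 ≥ 1222029 is true
  years since PhD ≥ 20 years: 0 ≥ 20 is false
  PI h-index < 78: 60 < 78 is true
  NOT early-career PI: yes → false
Combine:
[1.1.2] true OR false = true
[1.1.3.1] exactly-one(false, false) = false
[1.1.3] NOT false = true
[1.1] true AND true AND true = true
[1.2.1.1] true → true = true
[1.2.1] NOT true = false
[1.2.2] true AND false = false
[1.2.3] true → false = false
[1.2] false OR false OR false = false
[1] true OR false = true
[root] NOT true = false
Overall: false → declined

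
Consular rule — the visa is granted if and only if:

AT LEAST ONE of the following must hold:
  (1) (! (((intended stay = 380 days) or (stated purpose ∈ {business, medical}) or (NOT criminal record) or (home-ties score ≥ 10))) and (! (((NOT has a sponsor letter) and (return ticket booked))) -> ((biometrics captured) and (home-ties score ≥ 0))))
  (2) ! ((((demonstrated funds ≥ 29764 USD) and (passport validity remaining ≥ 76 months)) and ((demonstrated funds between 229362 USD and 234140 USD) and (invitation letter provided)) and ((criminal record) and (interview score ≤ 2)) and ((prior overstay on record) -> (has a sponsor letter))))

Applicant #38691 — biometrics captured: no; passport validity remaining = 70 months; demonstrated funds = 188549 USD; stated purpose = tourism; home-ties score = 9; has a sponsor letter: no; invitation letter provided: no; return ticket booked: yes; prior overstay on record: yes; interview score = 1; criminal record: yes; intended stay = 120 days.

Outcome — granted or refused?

Atomic conditions:
  intended stay = 380 days: 120 == 380 is false
  stated purpose ∈ {business, medical}: tourism is not in the set → false
  NOT criminal record: yes → false
  home-ties score ≥ 10: 9 ≥ 10 is false
  NOT has a sponsor letter: no → true
  return ticket booked: yes → true
  biometrics captured: no → false
  home-ties score ≥ 0: 9 ≥ 0 is true
  demonstrated funds ≥ 29764 USD: 188549 ≥ 29764 is true
  passport validity remaining ≥ 76 months: 70 ≥ 76 is false
  demonstrated funds between 229362 USD and 234140 USD: 188549 in [229362, 234140] is false
  invitation letter provided: no → false
  criminal record: yes → true
  interview score ≤ 2: 1 ≤ 2 is true
  prior overstay on record: yes → true
  has a sponsor letter: no → false
Combine:
[1.1.1] false OR false OR false OR false = false
[1.1] NOT false = true
[1.2.1.1] true AND true = true
[1.2.1] NOT true = false
[1.2.2] false AND true = false
[1.2] false → false (antecedent false ⇒ implication holds) = true
[1] true AND true = true
[2.1.1] true AND false = false
[2.1.2] false AND false = false
[2.1.3] true AND true = true
[2.1.4] true → false = false
[2.1] false AND false AND true AND false = false
[2] NOT false = true
[root] true OR true = true
Overall: true → granted

Granted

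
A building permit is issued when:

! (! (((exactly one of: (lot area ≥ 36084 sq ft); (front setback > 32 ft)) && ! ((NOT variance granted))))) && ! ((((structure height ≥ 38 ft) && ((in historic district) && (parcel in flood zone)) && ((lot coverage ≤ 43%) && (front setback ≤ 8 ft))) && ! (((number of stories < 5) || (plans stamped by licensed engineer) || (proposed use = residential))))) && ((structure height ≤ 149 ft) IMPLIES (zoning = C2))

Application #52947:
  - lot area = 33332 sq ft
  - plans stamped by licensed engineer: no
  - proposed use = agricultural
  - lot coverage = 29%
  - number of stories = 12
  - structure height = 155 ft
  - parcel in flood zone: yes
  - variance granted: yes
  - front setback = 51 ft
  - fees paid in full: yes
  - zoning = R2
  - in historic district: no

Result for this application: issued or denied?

Atomic conditions:
  lot area ≥ 36084 sq ft: 33332 ≥ 36084 is false
  front setback > 32 ft: 51 > 32 is true
  NOT variance granted: yes → false
  structure height ≥ 38 ft: 155 ≥ 38 is true
  in historic district: no → false
  parcel in flood zone: yes → true
  lot coverage ≤ 43%: 29 ≤ 43 is true
  front setback ≤ 8 ft: 51 ≤ 8 is false
  number of stories < 5: 12 < 5 is false
  plans stamped by licensed engineer: no → false
  proposed use = residential: agricultural == residential is false
  structure height ≤ 149 ft: 155 ≤ 149 is false
  zoning = C2: R2 == C2 is false
Combine:
[1.1.1.1] exactly-one(false, true) = true
[1.1.1.2] NOT false = true
[1.1.1] true AND true = true
[1.1] NOT true = false
[1] NOT false = true
[2.1.1.2] false AND true = false
[2.1.1.3] true AND false = false
[2.1.1] true AND false AND false = false
[2.1.2.1] false OR false OR false = false
[2.1.2] NOT false = true
[2.1] false AND true = false
[2] NOT false = true
[3] false → false (antecedent false ⇒ implication holds) = true
[root] true AND true AND true = true
Overall: true → issued

Issued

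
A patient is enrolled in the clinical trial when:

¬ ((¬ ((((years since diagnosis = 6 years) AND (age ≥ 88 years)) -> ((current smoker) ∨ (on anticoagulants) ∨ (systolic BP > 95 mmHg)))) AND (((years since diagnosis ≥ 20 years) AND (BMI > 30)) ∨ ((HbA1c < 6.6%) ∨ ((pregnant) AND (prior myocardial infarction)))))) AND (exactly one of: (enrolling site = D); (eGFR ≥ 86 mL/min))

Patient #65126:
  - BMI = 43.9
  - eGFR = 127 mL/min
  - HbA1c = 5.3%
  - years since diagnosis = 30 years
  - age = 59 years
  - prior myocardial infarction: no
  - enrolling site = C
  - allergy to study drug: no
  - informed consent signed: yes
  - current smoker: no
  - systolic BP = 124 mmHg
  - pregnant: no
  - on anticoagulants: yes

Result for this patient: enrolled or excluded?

Atomic conditions:
  years since diagnosis = 6 years: 30 == 6 is false
  age ≥ 88 years: 59 ≥ 88 is false
  current smoker: no → false
  on anticoagulants: yes → true
  systolic BP > 95 mmHg: 124 > 95 is true
  years since diagnosis ≥ 20 years: 30 ≥ 20 is true
  BMI > 30: 43.9 > 30 is true
  HbA1c < 6.6%: 5.3 < 6.6 is true
  pregnant: no → false
  prior myocardial infarction: no → false
  enrolling site = D: C == D is false
  eGFR ≥ 86 mL/min: 127 ≥ 86 is true
Combine:
[1.1.1.1.1] false AND false = false
[1.1.1.1.2] false OR true OR true = true
[1.1.1.1] false → true (antecedent false ⇒ implication holds) = true
[1.1.1] NOT true = false
[1.1.2.1] true AND true = true
[1.1.2.2.2] false AND false = false
[1.1.2.2] true OR false = true
[1.1.2] true OR true = true
[1.1] false AND true = false
[1] NOT false = true
[2] exactly-one(false, true) = true
[root] true AND true = true
Overall: true → enrolled

Enrolled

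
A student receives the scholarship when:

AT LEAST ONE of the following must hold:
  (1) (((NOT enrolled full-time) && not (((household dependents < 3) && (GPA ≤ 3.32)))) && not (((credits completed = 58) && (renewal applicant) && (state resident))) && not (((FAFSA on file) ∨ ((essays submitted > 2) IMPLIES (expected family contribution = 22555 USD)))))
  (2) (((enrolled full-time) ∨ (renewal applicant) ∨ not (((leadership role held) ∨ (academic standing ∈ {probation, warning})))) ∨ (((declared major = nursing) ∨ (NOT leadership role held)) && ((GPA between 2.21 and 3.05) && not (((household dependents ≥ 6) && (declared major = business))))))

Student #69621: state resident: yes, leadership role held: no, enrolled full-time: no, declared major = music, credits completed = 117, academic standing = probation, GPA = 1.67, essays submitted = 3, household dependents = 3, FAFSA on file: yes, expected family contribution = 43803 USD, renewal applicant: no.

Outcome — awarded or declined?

Atomic conditions:
  NOT enrolled full-time: no → true
  household dependents < 3: 3 < 3 is false
  GPA ≤ 3.32: 1.67 ≤ 3.32 is true
  credits completed = 58: 117 == 58 is false
  renewal applicant: no → false
  state resident: yes → true
  FAFSA on file: yes → true
  essays submitted > 2: 3 > 2 is true
  expected family contribution = 22555 USD: 43803 == 22555 is false
  enrolled full-time: no → false
  leadership role held: no → false
  academic standing ∈ {probation, warning}: probation is in the set → true
  declared major = nursing: music == nursing is false
  NOT leadership role held: no → true
  GPA between 2.21 and 3.05: 1.67 in [2.21, 3.05] is false
  household dependents ≥ 6: 3 ≥ 6 is false
  declared major = business: music == business is false
Combine:
[1.1.2.1] false AND true = false
[1.1.2] NOT false = true
[1.1] true AND true = true
[1.2.1] false AND false AND true = false
[1.2] NOT false = true
[1.3.1.2] true → false = false
[1.3.1] true OR false = true
[1.3] NOT true = false
[1] true AND true AND false = false
[2.1.3.1] false OR true = true
[2.1.3] NOT true = false
[2.1] false OR false OR false = false
[2.2.1] false OR true = true
[2.2.2.2.1] false AND false = false
[2.2.2.2] NOT false = true
[2.2.2] false AND true = false
[2.2] true AND false = false
[2] false OR false = false
[root] false OR false = false
Overall: false → declined

Declined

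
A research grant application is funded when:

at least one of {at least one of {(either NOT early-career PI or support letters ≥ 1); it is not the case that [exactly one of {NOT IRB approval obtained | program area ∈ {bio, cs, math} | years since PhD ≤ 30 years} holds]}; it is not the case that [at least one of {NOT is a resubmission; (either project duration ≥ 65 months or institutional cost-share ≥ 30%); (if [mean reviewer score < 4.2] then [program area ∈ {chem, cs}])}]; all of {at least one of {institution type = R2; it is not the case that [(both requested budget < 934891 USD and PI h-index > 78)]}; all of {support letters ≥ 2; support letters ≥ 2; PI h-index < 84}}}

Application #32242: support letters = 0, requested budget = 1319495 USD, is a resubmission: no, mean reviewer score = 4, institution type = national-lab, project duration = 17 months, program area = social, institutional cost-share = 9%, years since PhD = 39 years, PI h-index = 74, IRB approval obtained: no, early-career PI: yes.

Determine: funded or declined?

Atomic conditions:
  NOT early-career PI: yes → false
  support letters ≥ 1: 0 ≥ 1 is false
  NOT IRB approval obtained: no → true
  program area ∈ {bio, cs, math}: social is not in the set → false
  years since PhD ≤ 30 years: 39 ≤ 30 is false
  NOT is a resubmission: no → true
  project duration ≥ 65 months: 17 ≥ 65 is false
  institutional cost-share ≥ 30%: 9 ≥ 30 is false
  mean reviewer score < 4.2: 4 < 4.2 is true
  program area ∈ {chem, cs}: social is not in the set → false
  institution type = R2: national-lab == R2 is false
  requested budget < 934891 USD: 1319495 < 934891 is false
  PI h-index > 78: 74 > 78 is false
  support letters ≥ 2: 0 ≥ 2 is false
  PI h-index < 84: 74 < 84 is true
Combine:
[1.1] false OR false = false
[1.2.1] exactly-one(true, false, false) = true
[1.2] NOT true = false
[1] false OR false = false
[2.1.2] false OR false = false
[2.1.3] true → false = false
[2.1] true OR false OR false = true
[2] NOT true = false
[3.1.2.1] false AND false = false
[3.1.2] NOT false = true
[3.1] false OR true = true
[3.2] false AND false AND true = false
[3] true AND false = false
[root] false OR false OR false = false
Overall: false → declined

Declined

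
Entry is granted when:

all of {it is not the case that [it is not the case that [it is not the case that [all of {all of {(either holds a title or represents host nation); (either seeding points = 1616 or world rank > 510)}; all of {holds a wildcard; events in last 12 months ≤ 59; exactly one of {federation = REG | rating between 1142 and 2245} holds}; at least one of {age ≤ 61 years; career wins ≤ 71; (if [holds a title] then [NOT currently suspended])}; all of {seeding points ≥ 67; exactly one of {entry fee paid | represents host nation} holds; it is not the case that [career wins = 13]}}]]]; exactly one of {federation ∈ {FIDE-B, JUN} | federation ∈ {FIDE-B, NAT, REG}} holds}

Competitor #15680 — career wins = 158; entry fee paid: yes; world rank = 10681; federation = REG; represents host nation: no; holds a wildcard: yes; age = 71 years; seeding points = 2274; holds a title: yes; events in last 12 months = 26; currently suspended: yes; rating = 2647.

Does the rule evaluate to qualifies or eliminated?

Atomic conditions:
  holds a title: yes → true
  represents host nation: no → false
  seeding points = 1616: 2274 == 1616 is false
  world rank > 510: 10681 > 510 is true
  holds a wildcard: yes → true
  events in last 12 months ≤ 59: 26 ≤ 59 is true
  federation = REG: REG == REG is true
  rating between 1142 and 2245: 2647 in [1142, 2245] is false
  age ≤ 61 years: 71 ≤ 61 is false
  career wins ≤ 71: 158 ≤ 71 is false
  NOT currently suspended: yes → false
  seeding points ≥ 67: 2274 ≥ 67 is true
  entry fee paid: yes → true
  career wins = 13: 158 == 13 is false
  federation ∈ {FIDE-B, JUN}: REG is not in the set → false
  federation ∈ {FIDE-B, NAT, REG}: REG is in the set → true
Combine:
[1.1.1.1.1.1] true OR false = true
[1.1.1.1.1.2] false OR true = true
[1.1.1.1.1] true AND true = true
[1.1.1.1.2.3] exactly-one(true, false) = true
[1.1.1.1.2] true AND true AND true = true
[1.1.1.1.3.3] true → false = false
[1.1.1.1.3] false OR false OR false = false
[1.1.1.1.4.2] exactly-one(true, false) = true
[1.1.1.1.4.3] NOT false = true
[1.1.1.1.4] true AND true AND true = true
[1.1.1.1] true AND true AND false AND true = false
[1.1.1] NOT false = true
[1.1] NOT true = false
[1] NOT false = true
[2] exactly-one(false, true) = true
[root] true AND true = true
Overall: true → qualifies

Qualifies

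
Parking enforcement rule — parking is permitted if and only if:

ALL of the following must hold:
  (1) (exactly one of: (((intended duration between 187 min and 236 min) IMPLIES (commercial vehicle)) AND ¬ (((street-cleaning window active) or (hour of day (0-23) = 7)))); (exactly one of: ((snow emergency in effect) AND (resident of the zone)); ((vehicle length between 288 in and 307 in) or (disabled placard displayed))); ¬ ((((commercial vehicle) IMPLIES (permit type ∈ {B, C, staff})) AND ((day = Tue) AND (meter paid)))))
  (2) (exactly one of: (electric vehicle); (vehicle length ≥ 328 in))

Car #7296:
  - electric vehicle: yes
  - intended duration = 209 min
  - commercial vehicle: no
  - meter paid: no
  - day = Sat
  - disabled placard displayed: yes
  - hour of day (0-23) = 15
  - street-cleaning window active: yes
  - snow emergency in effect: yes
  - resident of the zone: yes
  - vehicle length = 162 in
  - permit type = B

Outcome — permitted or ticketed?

Atomic conditions:
  intended duration between 187 min and 236 min: 209 in [187, 236] is true
  commercial vehicle: no → false
  street-cleaning window active: yes → true
  hour of day (0-23) = 7: 15 == 7 is false
  snow emergency in effect: yes → true
  resident of the zone: yes → true
  vehicle length between 288 in and 307 in: 162 in [288, 307] is false
  disabled placard displayed: yes → true
  permit type ∈ {B, C, staff}: B is in the set → true
  day = Tue: Sat == Tue is false
  meter paid: no → false
  electric vehicle: yes → true
  vehicle length ≥ 328 in: 162 ≥ 328 is false
Combine:
[1.1.1] true → false = false
[1.1.2.1] true OR false = true
[1.1.2] NOT true = false
[1.1] false AND false = false
[1.2.1] true AND true = true
[1.2.2] false OR true = true
[1.2] exactly-one(true, true) = false
[1.3.1.1] false → true (antecedent false ⇒ implication holds) = true
[1.3.1.2] false AND false = false
[1.3.1] true AND false = false
[1.3] NOT false = true
[1] exactly-one(false, false, true) = true
[2] exactly-one(true, false) = true
[root] true AND true = true
Overall: true → permitted

Permitted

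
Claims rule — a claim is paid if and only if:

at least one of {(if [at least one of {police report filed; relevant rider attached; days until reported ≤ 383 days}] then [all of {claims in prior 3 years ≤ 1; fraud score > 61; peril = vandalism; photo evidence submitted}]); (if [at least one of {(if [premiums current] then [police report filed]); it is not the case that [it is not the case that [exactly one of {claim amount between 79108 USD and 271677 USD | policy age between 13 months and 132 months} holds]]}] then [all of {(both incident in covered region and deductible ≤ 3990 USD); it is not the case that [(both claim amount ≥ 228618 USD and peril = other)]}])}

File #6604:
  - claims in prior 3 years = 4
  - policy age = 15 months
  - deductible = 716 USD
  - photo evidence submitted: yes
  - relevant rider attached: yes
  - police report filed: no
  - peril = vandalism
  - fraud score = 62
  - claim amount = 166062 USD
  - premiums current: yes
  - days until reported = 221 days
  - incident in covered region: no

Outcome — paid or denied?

Atomic conditions:
  police report filed: no → false
  relevant rider attached: yes → true
  days until reported ≤ 383 days: 221 ≤ 383 is true
  claims in prior 3 years ≤ 1: 4 ≤ 1 is false
  fraud score > 61: 62 > 61 is true
  peril = vandalism: vandalism == vandalism is true
  photo evidence submitted: yes → true
  premiums current: yes → true
  claim amount between 79108 USD and 271677 USD: 166062 in [79108, 271677] is true
  policy age between 13 months and 132 months: 15 in [13, 132] is true
  incident in covered region: no → false
  deductible ≤ 3990 USD: 716 ≤ 3990 is true
  claim amount ≥ 228618 USD: 166062 ≥ 228618 is false
  peril = other: vandalism == other is false
Combine:
[1.1] false OR true OR true = true
[1.2] false AND true AND true AND true = false
[1] true → false = false
[2.1.1] true → false = false
[2.1.2.1.1] exactly-one(true, true) = false
[2.1.2.1] NOT false = true
[2.1.2] NOT true = false
[2.1] false OR false = false
[2.2.1] false AND true = false
[2.2.2.1] false AND false = false
[2.2.2] NOT false = true
[2.2] false AND true = false
[2] false → false (antecedent false ⇒ implication holds) = true
[root] false OR true = true
Overall: true → paid

Paid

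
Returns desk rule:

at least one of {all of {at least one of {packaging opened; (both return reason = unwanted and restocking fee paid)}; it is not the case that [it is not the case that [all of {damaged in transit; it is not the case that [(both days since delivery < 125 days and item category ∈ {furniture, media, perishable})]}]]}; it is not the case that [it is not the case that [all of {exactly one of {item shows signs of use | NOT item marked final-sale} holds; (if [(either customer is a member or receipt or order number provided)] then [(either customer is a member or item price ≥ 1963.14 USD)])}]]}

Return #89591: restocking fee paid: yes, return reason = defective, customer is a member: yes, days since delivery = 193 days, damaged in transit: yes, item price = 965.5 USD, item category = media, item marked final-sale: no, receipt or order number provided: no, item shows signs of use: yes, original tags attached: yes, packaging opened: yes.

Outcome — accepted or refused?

Accepted

Atomic conditions:
  packaging opened: yes → true
  return reason = unwanted: defective == unwanted is false
  restocking fee paid: yes → true
  damaged in transit: yes → true
  days since delivery < 125 days: 193 < 125 is false
  item category ∈ {furniture, media, perishable}: media is in the set → true
  item shows signs of use: yes → true
  NOT item marked final-sale: no → true
  customer is a member: yes → true
  receipt or order number provided: no → false
  item price ≥ 1963.14 USD: 965.5 ≥ 1963.14 is false
Combine:
[1.1.2] false AND true = false
[1.1] true OR false = true
[1.2.1.1.2.1] false AND true = false
[1.2.1.1.2] NOT false = true
[1.2.1.1] true AND true = true
[1.2.1] NOT true = false
[1.2] NOT false = true
[1] true AND true = true
[2.1.1.1] exactly-one(true, true) = false
[2.1.1.2.1] true OR false = true
[2.1.1.2.2] true OR false = true
[2.1.1.2] true → true = true
[2.1.1] false AND true = false
[2.1] NOT false = true
[2] NOT true = false
[root] true OR false = true
Overall: true → accepted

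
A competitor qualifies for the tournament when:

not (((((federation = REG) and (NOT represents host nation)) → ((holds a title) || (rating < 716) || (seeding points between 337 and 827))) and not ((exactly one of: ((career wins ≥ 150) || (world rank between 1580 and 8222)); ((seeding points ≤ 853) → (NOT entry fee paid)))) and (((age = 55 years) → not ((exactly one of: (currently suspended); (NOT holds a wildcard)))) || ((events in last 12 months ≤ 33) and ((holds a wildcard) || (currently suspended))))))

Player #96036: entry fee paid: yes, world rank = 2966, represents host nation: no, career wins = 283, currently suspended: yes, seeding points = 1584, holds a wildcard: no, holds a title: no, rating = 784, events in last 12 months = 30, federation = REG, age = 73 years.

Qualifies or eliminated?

Atomic conditions:
  federation = REG: REG == REG is true
  NOT represents host nation: no → true
  holds a title: no → false
  rating < 716: 784 < 716 is false
  seeding points between 337 and 827: 1584 in [337, 827] is false
  career wins ≥ 150: 283 ≥ 150 is true
  world rank between 1580 and 8222: 2966 in [1580, 8222] is true
  seeding points ≤ 853: 1584 ≤ 853 is false
  NOT entry fee paid: yes → false
  age = 55 years: 73 == 55 is false
  currently suspended: yes → true
  NOT holds a wildcard: no → true
  events in last 12 months ≤ 33: 30 ≤ 33 is true
  holds a wildcard: no → false
Combine:
[1.1.1] true AND true = true
[1.1.2] false OR false OR false = false
[1.1] true → false = false
[1.2.1.1] true OR true = true
[1.2.1.2] false → false (antecedent false ⇒ implication holds) = true
[1.2.1] exactly-one(true, true) = false
[1.2] NOT false = true
[1.3.1.2.1] exactly-one(true, true) = false
[1.3.1.2] NOT false = true
[1.3.1] false → true (antecedent false ⇒ implication holds) = true
[1.3.2.2] false OR true = true
[1.3.2] true AND true = true
[1.3] true OR true = true
[1] false AND true AND true = false
[root] NOT false = true
Overall: true → qualifies

Qualifies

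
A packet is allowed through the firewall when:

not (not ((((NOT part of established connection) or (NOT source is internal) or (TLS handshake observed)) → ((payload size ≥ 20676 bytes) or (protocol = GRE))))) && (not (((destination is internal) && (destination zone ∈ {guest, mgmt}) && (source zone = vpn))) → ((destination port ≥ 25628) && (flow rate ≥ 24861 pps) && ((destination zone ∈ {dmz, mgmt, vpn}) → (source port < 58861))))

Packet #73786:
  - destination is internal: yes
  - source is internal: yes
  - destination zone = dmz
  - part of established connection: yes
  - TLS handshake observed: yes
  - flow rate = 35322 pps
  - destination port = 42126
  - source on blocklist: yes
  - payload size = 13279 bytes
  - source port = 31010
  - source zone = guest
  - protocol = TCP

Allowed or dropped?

Dropped

Atomic conditions:
  NOT part of established connection: yes → false
  NOT source is internal: yes → false
  TLS handshake observed: yes → true
  payload size ≥ 20676 bytes: 13279 ≥ 20676 is false
  protocol = GRE: TCP == GRE is false
  destination is internal: yes → true
  destination zone ∈ {guest, mgmt}: dmz is not in the set → false
  source zone = vpn: guest == vpn is false
  destination port ≥ 25628: 42126 ≥ 25628 is true
  flow rate ≥ 24861 pps: 35322 ≥ 24861 is true
  destination zone ∈ {dmz, mgmt, vpn}: dmz is in the set → true
  source port < 58861: 31010 < 58861 is true
Combine:
[1.1.1.1] false OR false OR true = true
[1.1.1.2] false OR false = false
[1.1.1] true → false = false
[1.1] NOT false = true
[1] NOT true = false
[2.1.1] true AND false AND false = false
[2.1] NOT false = true
[2.2.3] true → true = true
[2.2] true AND true AND true = true
[2] true → true = true
[root] false AND true = false
Overall: false → dropped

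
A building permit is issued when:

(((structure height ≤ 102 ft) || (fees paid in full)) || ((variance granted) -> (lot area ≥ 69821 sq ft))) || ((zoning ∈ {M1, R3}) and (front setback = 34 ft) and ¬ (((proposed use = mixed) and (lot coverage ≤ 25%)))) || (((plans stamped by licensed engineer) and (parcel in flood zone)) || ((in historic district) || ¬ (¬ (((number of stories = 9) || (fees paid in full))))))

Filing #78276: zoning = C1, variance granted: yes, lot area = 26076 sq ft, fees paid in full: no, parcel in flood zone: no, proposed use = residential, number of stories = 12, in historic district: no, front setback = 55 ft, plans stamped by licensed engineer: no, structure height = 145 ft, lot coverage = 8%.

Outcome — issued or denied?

Denied

Atomic conditions:
  structure height ≤ 102 ft: 145 ≤ 102 is false
  fees paid in full: no → false
  variance granted: yes → true
  lot area ≥ 69821 sq ft: 26076 ≥ 69821 is false
  zoning ∈ {M1, R3}: C1 is not in the set → false
  front setback = 34 ft: 55 == 34 is false
  proposed use = mixed: residential == mixed is false
  lot coverage ≤ 25%: 8 ≤ 25 is true
  plans stamped by licensed engineer: no → false
  parcel in flood zone: no → false
  in historic district: no → false
  number of stories = 9: 12 == 9 is false
Combine:
[1.1] false OR false = false
[1.2] true → false = false
[1] false OR false = false
[2.3.1] false AND true = false
[2.3] NOT false = true
[2] false AND false AND true = false
[3.1] false AND false = false
[3.2.2.1.1] false OR false = false
[3.2.2.1] NOT false = true
[3.2.2] NOT true = false
[3.2] false OR false = false
[3] false OR false = false
[root] false OR false OR false = false
Overall: false → denied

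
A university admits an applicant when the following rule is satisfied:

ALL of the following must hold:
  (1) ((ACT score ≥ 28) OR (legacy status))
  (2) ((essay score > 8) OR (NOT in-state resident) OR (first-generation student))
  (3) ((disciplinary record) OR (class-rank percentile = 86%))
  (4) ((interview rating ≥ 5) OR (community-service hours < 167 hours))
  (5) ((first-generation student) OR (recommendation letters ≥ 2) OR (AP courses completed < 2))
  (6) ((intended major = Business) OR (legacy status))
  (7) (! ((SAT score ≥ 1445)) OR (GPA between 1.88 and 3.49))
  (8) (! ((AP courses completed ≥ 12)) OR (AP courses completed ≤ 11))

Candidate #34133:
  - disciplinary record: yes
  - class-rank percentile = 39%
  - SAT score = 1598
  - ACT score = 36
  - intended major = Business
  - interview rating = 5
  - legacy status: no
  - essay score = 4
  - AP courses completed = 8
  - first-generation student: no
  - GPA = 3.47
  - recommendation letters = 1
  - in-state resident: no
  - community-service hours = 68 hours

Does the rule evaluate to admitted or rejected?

Rejected

Atomic conditions:
  ACT score ≥ 28: 36 ≥ 28 is true
  legacy status: no → false
  essay score > 8: 4 > 8 is false
  NOT in-state resident: no → true
  first-generation student: no → false
  disciplinary record: yes → true
  class-rank percentile = 86%: 39 == 86 is false
  interview rating ≥ 5: 5 ≥ 5 is true
  community-service hours < 167 hours: 68 < 167 is true
  recommendation letters ≥ 2: 1 ≥ 2 is false
  AP courses completed < 2: 8 < 2 is false
  intended major = Business: Business == Business is true
  SAT score ≥ 1445: 1598 ≥ 1445 is true
  GPA between 1.88 and 3.49: 3.47 in [1.88, 3.49] is true
  AP courses completed ≥ 12: 8 ≥ 12 is false
  AP courses completed ≤ 11: 8 ≤ 11 is true
Combine:
[1] true OR false = true
[2] false OR true OR false = true
[3] true OR false = true
[4] true OR true = true
[5] false OR false OR false = false
[6] true OR false = true
[7.1] NOT true = false
[7] false OR true = true
[8.1] NOT false = true
[8] true OR true = true
[root] true AND true AND true AND true AND false AND true AND true AND true = false
Overall: false → rejected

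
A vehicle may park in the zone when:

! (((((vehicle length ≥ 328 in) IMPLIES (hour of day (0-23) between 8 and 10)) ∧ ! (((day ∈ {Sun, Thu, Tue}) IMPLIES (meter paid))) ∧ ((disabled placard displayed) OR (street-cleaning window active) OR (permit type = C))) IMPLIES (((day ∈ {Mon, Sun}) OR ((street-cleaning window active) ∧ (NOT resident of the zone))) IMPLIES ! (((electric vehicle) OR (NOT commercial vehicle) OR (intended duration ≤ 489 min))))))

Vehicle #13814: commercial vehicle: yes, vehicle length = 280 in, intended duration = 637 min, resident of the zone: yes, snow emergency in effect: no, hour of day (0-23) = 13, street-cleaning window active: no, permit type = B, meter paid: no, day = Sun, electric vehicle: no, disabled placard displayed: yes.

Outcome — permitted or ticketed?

Atomic conditions:
  vehicle length ≥ 328 in: 280 ≥ 328 is false
  hour of day (0-23) between 8 and 10: 13 in [8, 10] is false
  day ∈ {Sun, Thu, Tue}: Sun is in the set → true
  meter paid: no → false
  disabled placard displayed: yes → true
  street-cleaning window active: no → false
  permit type = C: B == C is false
  day ∈ {Mon, Sun}: Sun is in the set → true
  NOT resident of the zone: yes → false
  electric vehicle: no → false
  NOT commercial vehicle: yes → false
  intended duration ≤ 489 min: 637 ≤ 489 is false
Combine:
[1.1.1] false → false (antecedent false ⇒ implication holds) = true
[1.1.2.1] true → false = false
[1.1.2] NOT false = true
[1.1.3] true OR false OR false = true
[1.1] true AND true AND true = true
[1.2.1.2] false AND false = false
[1.2.1] true OR false = true
[1.2.2.1] false OR false OR false = false
[1.2.2] NOT false = true
[1.2] true → true = true
[1] true → true = true
[root] NOT true = false
Overall: false → ticketed

Ticketed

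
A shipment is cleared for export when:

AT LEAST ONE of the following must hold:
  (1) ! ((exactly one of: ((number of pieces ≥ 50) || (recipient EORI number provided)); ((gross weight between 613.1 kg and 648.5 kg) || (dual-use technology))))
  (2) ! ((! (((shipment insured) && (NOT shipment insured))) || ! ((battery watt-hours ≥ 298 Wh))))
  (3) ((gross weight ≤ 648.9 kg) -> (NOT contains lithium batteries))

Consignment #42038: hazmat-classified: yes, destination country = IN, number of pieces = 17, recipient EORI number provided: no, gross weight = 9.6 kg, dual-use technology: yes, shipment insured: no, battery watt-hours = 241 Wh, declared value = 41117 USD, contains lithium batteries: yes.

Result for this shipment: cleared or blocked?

Atomic conditions:
  number of pieces ≥ 50: 17 ≥ 50 is false
  recipient EORI number provided: no → false
  gross weight between 613.1 kg and 648.5 kg: 9.6 in [613.1, 648.5] is false
  dual-use technology: yes → true
  shipment insured: no → false
  NOT shipment insured: no → true
  battery watt-hours ≥ 298 Wh: 241 ≥ 298 is false
  gross weight ≤ 648.9 kg: 9.6 ≤ 648.9 is true
  NOT contains lithium batteries: yes → false
Combine:
[1.1.1] false OR false = false
[1.1.2] false OR true = true
[1.1] exactly-one(false, true) = true
[1] NOT true = false
[2.1.1.1] false AND true = false
[2.1.1] NOT false = true
[2.1.2] NOT false = true
[2.1] true OR true = true
[2] NOT true = false
[3] true → false = false
[root] false OR false OR false = false
Overall: false → blocked

Blocked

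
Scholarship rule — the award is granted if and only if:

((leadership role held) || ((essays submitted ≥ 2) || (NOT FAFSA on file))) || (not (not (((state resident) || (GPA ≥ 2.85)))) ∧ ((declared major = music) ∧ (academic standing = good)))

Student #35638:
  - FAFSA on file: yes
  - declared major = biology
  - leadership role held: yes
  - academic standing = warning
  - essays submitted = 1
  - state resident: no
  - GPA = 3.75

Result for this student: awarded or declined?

Awarded

Atomic conditions:
  leadership role held: yes → true
  essays submitted ≥ 2: 1 ≥ 2 is false
  NOT FAFSA on file: yes → false
  state resident: no → false
  GPA ≥ 2.85: 3.75 ≥ 2.85 is true
  declared major = music: biology == music is false
  academic standing = good: warning == good is false
Combine:
[1.2] false OR false = false
[1] true OR false = true
[2.1.1.1] false OR true = true
[2.1.1] NOT true = false
[2.1] NOT false = true
[2.2] false AND false = false
[2] true AND false = false
[root] true OR false = true
Overall: true → awarded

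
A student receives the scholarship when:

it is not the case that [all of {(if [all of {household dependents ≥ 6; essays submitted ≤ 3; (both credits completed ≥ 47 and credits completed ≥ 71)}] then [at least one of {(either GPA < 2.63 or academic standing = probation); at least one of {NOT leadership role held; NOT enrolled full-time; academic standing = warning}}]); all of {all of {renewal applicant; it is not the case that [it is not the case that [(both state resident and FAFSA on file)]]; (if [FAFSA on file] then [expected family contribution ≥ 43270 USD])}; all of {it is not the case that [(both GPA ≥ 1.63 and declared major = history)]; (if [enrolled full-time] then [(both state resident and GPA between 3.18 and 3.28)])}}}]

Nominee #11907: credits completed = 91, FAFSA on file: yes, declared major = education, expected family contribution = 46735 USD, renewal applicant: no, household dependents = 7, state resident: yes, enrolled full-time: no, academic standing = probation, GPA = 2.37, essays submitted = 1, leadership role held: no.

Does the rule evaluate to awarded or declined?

Awarded

Atomic conditions:
  household dependents ≥ 6: 7 ≥ 6 is true
  essays submitted ≤ 3: 1 ≤ 3 is true
  credits completed ≥ 47: 91 ≥ 47 is true
  credits completed ≥ 71: 91 ≥ 71 is true
  GPA < 2.63: 2.37 < 2.63 is true
  academic standing = probation: probation == probation is true
  NOT leadership role held: no → true
  NOT enrolled full-time: no → true
  academic standing = warning: probation == warning is false
  renewal applicant: no → false
  state resident: yes → true
  FAFSA on file: yes → true
  expected family contribution ≥ 43270 USD: 46735 ≥ 43270 is true
  GPA ≥ 1.63: 2.37 ≥ 1.63 is true
  declared major = history: education == history is false
  enrolled full-time: no → false
  GPA between 3.18 and 3.28: 2.37 in [3.18, 3.28] is false
Combine:
[1.1.1.3] true AND true = true
[1.1.1] true AND true AND true = true
[1.1.2.1] true OR true = true
[1.1.2.2] true OR true OR false = true
[1.1.2] true OR true = true
[1.1] true → true = true
[1.2.1.2.1.1] true AND true = true
[1.2.1.2.1] NOT true = false
[1.2.1.2] NOT false = true
[1.2.1.3] true → true = true
[1.2.1] false AND true AND true = false
[1.2.2.1.1] true AND false = false
[1.2.2.1] NOT false = true
[1.2.2.2.2] true AND false = false
[1.2.2.2] false → false (antecedent false ⇒ implication holds) = true
[1.2.2] true AND true = true
[1.2] false AND true = false
[1] true AND false = false
[root] NOT false = true
Overall: true → awarded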